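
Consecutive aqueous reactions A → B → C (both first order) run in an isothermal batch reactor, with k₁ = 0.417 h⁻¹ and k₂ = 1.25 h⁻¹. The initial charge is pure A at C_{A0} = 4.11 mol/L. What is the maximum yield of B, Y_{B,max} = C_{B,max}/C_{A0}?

0.193

For a first-order series the maximum intermediate yield is C_{B,max}/C_{A0} = (k₁/k₂)^[k₂/(k₂−k₁)].
= (0.417/1.25)^(1.25/(1.25−0.417)) = (0.3336)^(1.501) = 0.1926.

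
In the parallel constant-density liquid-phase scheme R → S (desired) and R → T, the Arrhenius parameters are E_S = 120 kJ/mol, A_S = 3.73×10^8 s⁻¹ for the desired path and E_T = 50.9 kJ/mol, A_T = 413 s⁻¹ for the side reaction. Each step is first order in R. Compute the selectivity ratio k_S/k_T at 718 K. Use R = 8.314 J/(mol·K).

8.48

k_S/k_T = (A_S/A_T)·exp[−(E_S−E_T)/(RT)] = (A_S/A_T)·exp[(E_T−E_S)/(RT)].
(E_T−E_S)/(RT) = (50.9−120)×10³/(8.314×718) = -69100/5969 = -11.58.
k_S/k_T = (3.73×10^8/413)·exp(-11.58) = 9.031×10^5 × 9.392×10^-6 = 8.48.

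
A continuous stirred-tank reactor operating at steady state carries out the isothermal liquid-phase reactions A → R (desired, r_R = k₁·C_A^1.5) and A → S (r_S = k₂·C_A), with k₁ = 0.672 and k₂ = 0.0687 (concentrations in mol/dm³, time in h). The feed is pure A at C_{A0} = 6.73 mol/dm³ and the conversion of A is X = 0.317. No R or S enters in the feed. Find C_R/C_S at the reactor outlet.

Exit C_A = C_{A0}(1−X) = 6.73×0.683 = 4.597 mol/dm³.
A CSTR operates uniformly at the exit composition, giving r_R = 6.623 and r_S = 0.3158 (each k·C_A^n at C_A = 4.597).
Overall selectivity = C_R/C_S = r_Rτ/(r_Sτ) = r_R/r_S = 21.0.

21.0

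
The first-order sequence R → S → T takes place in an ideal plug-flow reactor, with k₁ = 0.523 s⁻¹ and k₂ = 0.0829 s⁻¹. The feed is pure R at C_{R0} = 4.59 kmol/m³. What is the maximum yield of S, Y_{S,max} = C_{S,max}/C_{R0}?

At the optimum, C_{S,max}/C_{R0} = (k₁/k₂)^[k₂/(k₂−k₁)].
= (0.523/0.0829)^(0.0829/(0.0829−0.523)) = (6.309)^(-0.1884) = 0.7068.

0.707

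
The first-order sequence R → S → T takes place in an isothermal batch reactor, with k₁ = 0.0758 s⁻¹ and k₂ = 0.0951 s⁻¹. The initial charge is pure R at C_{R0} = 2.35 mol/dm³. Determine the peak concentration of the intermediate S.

0.769 mol/dm³

For a first-order series the maximum intermediate yield is C_{S,max}/C_{R0} = (k₁/k₂)^[k₂/(k₂−k₁)].
= (0.0758/0.0951)^(0.0951/(0.0951−0.0758)) = (0.7971)^(4.927) = 0.3270.
C_{S,max} = 0.3270×2.35 = 0.769 mol/dm³.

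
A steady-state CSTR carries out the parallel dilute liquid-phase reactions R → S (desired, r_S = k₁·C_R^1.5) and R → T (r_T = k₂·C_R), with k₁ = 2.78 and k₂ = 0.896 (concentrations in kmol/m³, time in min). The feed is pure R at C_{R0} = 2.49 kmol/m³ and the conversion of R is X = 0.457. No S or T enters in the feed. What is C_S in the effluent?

Exit C_R = C_{R0}(1−X) = 2.49×0.543 = 1.352 kmol/m³.
In a CSTR the entire volume is at exit conditions, so r_S = 2.78×1.352^1.5 = 4.371 and r_T = 0.896×1.352 = 1.211.
Fraction of consumed R going to S: r_S/(r_S+r_T) = 0.7830.
C_S = 0.7830·C_{R0}·X = 0.7830×2.49×0.457 = 0.891 kmol/m³.

0.891 kmol/m³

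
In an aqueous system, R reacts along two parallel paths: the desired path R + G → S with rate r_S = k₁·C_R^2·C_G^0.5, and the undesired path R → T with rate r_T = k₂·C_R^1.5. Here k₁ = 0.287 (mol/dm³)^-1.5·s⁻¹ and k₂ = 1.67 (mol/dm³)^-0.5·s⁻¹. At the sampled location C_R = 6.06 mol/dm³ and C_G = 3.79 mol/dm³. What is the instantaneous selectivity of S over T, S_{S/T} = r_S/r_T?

S_{S/T} = r_S/r_T = (k₁·C_R^2·C_G^0.5)/(k₂·C_R^1.5) = (k₁/k₂)·C_R^0.5·C_G^0.5.
= (0.287×6.060^2×3.790^0.5) / (1.67×6.060^1.5) = 20.52/24.91 = 0.824.
Since the desired path is higher order in R, keeping C_R high (PFR or concentrated feed) favours S.

0.824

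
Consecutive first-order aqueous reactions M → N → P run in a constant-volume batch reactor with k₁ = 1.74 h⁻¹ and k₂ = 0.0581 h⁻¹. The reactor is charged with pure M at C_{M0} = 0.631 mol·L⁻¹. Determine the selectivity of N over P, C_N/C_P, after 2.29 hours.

9.33

For first-order series with pure M initially, C_N(t) = k₁C_{M0}/(k₂−k₁)·(e^(−k₁t) − e^(−k₂t)).
e^(−k₁t) = e^(−1.74×2.29) = e^(−3.985) = 0.01860; e^(−k₂t) = e^(−0.1330) = 0.8754.
C_N = 1.74×0.631/(0.0581−1.74) × (0.01860−0.8754) = (-0.6528)×(-0.8568) = 0.5593 mol·L⁻¹.
C_M = C_{M0}e^(−k₁t) = 0.01174 mol·L⁻¹, so C_P = C_{M0}−C_M−C_N = 0.05993 mol·L⁻¹; C_N/C_P = 9.33.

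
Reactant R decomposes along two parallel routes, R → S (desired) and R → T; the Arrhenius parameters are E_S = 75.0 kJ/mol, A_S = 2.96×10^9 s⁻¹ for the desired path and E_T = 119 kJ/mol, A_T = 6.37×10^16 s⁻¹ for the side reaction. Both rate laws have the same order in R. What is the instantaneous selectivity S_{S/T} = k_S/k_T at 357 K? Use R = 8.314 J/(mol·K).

Since both paths have the same order in R, the concentration cancels and S_{S/T} = k_S/k_T = (A_S/A_T)·exp[(E_T−E_S)/(RT)].
(E_T−E_S)/(RT) = (119−75.0)×10³/(8.314×357) = 44000/2968 = 14.82.
k_S/k_T = (2.96×10^9/6.37×10^16)·exp(14.82) = 4.647×10^-8 × 2.742×10^6 = 0.127.

0.127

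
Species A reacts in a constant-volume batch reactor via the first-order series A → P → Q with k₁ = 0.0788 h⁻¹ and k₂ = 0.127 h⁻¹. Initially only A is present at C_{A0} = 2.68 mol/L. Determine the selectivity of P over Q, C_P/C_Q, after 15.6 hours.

0.556

The intermediate concentration in a first-order A→B→C sequence is C_P = k₁C_{A0}(e^(−k₁t) − e^(−k₂t))/(k₂−k₁).
e^(−k₁t) = e^(−0.0788×15.6) = e^(−1.229) = 0.2925; e^(−k₂t) = e^(−1.981) = 0.1379.
C_P = 0.0788×2.68/(0.127−0.0788) × (0.2925−0.1379) = 4.381×0.1546 = 0.6774 mol/L.
C_A = C_{A0}e^(−k₁t) = 0.7839 mol/L, so C_Q = C_{A0}−C_A−C_P = 1.219 mol/L; C_P/C_Q = 0.556.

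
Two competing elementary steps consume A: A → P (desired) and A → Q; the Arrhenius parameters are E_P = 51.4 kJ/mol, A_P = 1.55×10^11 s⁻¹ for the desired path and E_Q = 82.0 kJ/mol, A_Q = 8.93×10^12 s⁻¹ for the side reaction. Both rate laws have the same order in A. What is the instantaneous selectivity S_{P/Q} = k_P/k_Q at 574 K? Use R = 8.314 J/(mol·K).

10.6

With equal orders, S_{P/Q} = k_P/k_Q = (A_P/A_Q)·exp[(E_Q−E_P)/(RT)].
(E_Q−E_P)/(RT) = (82.0−51.4)×10³/(8.314×574) = 30600/4772 = 6.412.
k_P/k_Q = (1.55×10^11/8.93×10^12)·exp(6.412) = 0.01736 × 609.2 = 10.6.
Since E_P < E_Q, lowering the temperature improves selectivity toward P.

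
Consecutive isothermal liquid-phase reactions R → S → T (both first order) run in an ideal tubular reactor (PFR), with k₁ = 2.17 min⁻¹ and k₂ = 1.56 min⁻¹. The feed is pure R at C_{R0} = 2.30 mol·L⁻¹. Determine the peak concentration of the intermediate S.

At the optimum, C_{S,max}/C_{R0} = (k₁/k₂)^[k₂/(k₂−k₁)].
= (2.17/1.56)^(1.56/(1.56−2.17)) = (1.391)^(-2.557) = 0.4300.
C_{S,max} = 0.4300×2.30 = 0.989 mol·L⁻¹.

0.989 mol·L⁻¹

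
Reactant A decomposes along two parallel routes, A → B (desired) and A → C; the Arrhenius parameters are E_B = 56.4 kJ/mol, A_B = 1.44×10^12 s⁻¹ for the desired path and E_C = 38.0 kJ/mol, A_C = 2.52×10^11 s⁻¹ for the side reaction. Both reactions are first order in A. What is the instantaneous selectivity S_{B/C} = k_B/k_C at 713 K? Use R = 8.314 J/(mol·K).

0.256

k_B/k_C = (A_B/A_C)·exp[−(E_B−E_C)/(RT)] = (A_B/A_C)·exp[(E_C−E_B)/(RT)].
(E_C−E_B)/(RT) = (38.0−56.4)×10³/(8.314×713) = -18400/5928 = -3.104.
k_B/k_C = (1.44×10^12/2.52×10^11)·exp(-3.104) = 5.714 × 0.04487 = 0.256.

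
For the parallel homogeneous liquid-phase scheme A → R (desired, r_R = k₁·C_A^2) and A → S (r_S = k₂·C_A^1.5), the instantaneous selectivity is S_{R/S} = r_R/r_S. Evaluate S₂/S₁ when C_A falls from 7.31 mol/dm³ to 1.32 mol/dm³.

0.425

S_{R/S} = (k₁/k₂)·C_A^0.5, so S₂/S₁ = (C_{A,2}/C_{A,1})^0.5.
= (1.32/7.31)^0.5 = (0.1806)^0.5 = 0.425.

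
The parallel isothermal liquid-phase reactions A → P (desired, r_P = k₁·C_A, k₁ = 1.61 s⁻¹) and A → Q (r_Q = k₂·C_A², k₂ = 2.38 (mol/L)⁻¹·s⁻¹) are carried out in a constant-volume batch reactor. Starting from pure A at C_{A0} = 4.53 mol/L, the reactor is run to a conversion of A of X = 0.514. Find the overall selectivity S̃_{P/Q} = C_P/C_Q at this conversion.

C_A = C_{A0}(1−X) = 2.202 mol/L.
Along a PFR/batch, dC_P/dC_A = −r_P/(r_P+r_Q) = −k₁/(k₁+k₂·C_A).
Integrating from C_{A0} to C_A: C_P = (1.61/2.38)·ln[(1.61+2.38·4.53)/(1.61+2.38·2.20)] = 0.6765·ln(12.39/6.850) = 0.4010 mol/L.
C_Q = (C_{A0}−C_A)−C_P = 1.927 mol/L; S̃_{P/Q} = 0.4010/1.927 = 0.208.

0.208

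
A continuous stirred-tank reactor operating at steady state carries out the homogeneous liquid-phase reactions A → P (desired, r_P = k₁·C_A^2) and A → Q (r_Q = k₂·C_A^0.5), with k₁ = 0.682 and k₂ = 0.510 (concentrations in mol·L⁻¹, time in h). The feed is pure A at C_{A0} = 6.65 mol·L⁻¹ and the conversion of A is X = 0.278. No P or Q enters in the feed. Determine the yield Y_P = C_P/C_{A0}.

0.260

Exit C_A = C_{A0}(1−X) = 6.65×0.722 = 4.801 mol·L⁻¹.
In a CSTR the entire volume is at exit conditions, so r_P = 0.682×4.801^2 = 15.72 and r_Q = 0.510×4.801^0.5 = 1.118.
Fraction of consumed A going to P: r_P/(r_P+r_Q) = 0.9336.
C_P = 0.9336·C_{A0}·X = 0.9336×6.65×0.278 = 1.73 mol·L⁻¹; Y_P = C_P/C_{A0} = 0.260.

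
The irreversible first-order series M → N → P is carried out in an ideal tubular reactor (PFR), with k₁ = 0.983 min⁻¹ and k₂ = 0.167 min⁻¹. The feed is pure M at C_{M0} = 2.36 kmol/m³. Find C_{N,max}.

1.64 kmol/m³

Evaluating C_N at τ_opt = ln(k₂/k₁)/(k₂−k₁) gives C_{N,max}/C_{M0} = (k₁/k₂)^[k₂/(k₂−k₁)].
= (0.983/0.167)^(0.167/(0.167−0.983)) = (5.886)^(-0.2047) = 0.6957.
C_{N,max} = 0.6957×2.36 = 1.64 kmol/m³.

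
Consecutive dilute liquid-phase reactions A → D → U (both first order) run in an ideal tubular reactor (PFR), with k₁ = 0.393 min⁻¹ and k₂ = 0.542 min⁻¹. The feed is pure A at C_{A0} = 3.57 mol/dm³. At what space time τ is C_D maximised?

2.16 min

For first-order series the maximum of C_D occurs at τ_opt = ln(k₂/k₁)/(k₂−k₁).
= ln(0.542/0.393)/(0.542−0.393) = ln(1.379)/0.1490 = 0.3215/0.1490 = 2.16 min.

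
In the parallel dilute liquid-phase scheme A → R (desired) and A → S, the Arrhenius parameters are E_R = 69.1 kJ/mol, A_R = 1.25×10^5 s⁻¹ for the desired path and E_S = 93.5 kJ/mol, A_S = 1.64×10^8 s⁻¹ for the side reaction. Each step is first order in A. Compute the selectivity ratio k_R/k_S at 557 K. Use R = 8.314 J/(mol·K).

0.148

k_R/k_S = (A_R/A_S)·exp[−(E_R−E_S)/(RT)] = (A_R/A_S)·exp[(E_S−E_R)/(RT)].
(E_S−E_R)/(RT) = (93.5−69.1)×10³/(8.314×557) = 24400/4631 = 5.269.
k_R/k_S = (1.25×10^5/1.64×10^8)·exp(5.269) = 7.622×10^-4 × 194.2 = 0.148.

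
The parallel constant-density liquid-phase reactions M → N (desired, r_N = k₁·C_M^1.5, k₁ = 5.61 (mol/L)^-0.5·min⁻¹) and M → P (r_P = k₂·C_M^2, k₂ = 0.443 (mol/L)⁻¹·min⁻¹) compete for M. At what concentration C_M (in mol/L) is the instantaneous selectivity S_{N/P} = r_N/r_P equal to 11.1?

S_{N/P} = (k₁/k₂)·C_M^-0.5 ⇒ C_M = (S·k₂/k₁)^(-2).
= (11.1×0.443/5.61)^(-2) = (0.8765)^(-2) = 1.30 mol/L.

1.30 mol/L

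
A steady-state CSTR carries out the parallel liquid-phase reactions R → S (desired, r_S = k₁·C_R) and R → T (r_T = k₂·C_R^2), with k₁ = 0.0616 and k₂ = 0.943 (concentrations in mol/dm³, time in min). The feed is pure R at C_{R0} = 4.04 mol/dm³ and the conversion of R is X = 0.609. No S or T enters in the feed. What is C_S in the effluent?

Exit C_R = C_{R0}(1−X) = 4.04×0.391 = 1.580 mol/dm³.
In a CSTR the entire volume is at exit conditions, so r_S = 0.0616×1.580 = 0.09731 and r_T = 0.943×1.580^2 = 2.353.
Fraction of consumed R going to S: r_S/(r_S+r_T) = 0.03971.
C_S = 0.03971·C_{R0}·X = 0.03971×4.04×0.609 = 0.0977 mol/dm³.

0.0977 mol/dm³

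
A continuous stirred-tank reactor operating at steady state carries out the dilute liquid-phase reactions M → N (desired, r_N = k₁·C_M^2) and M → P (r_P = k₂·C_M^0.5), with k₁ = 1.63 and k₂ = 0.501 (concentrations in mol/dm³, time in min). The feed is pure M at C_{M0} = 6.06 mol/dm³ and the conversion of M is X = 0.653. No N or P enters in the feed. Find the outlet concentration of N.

3.59 mol/dm³

Exit C_M = C_{M0}(1−X) = 6.06×0.347 = 2.103 mol/dm³.
In a CSTR the entire volume is at exit conditions, so r_N = 1.63×2.103^2 = 7.208 and r_P = 0.501×2.103^0.5 = 0.7265.
Fraction of consumed M going to N: r_N/(r_N+r_P) = 0.9084.
C_N = 0.9084·C_{M0}·X = 0.9084×6.06×0.653 = 3.59 mol/dm³.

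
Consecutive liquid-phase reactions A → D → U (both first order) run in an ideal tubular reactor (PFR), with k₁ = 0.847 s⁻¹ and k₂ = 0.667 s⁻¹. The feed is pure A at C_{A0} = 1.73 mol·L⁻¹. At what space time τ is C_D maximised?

1.33 s

The intermediate peaks when r₁ = r₂, i.e. k₁e^(−k₁τ) = k₂e^(−k₂τ), giving τ_opt = ln(k₂/k₁)/(k₂−k₁).
= ln(0.667/0.847)/(0.667−0.847) = ln(0.7875)/-0.1800 = -0.2389/-0.1800 = 1.33 s.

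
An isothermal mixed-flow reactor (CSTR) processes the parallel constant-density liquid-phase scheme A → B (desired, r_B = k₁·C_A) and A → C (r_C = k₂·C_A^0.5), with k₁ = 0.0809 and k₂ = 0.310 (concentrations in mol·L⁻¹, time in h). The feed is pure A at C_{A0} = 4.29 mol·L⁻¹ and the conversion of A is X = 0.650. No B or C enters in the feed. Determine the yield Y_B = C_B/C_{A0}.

0.157

Exit C_A = C_{A0}(1−X) = 4.29×0.350 = 1.501 mol·L⁻¹.
A CSTR operates uniformly at the exit composition, giving r_B = 0.1215 and r_C = 0.3799 (each k·C_A^n at C_A = 1.501).
Fraction of consumed A going to B: r_B/(r_B+r_C) = 0.2423.
C_B = 0.2423·C_{A0}·X = 0.2423×4.29×0.650 = 0.676 mol·L⁻¹; Y_B = C_B/C_{A0} = 0.157.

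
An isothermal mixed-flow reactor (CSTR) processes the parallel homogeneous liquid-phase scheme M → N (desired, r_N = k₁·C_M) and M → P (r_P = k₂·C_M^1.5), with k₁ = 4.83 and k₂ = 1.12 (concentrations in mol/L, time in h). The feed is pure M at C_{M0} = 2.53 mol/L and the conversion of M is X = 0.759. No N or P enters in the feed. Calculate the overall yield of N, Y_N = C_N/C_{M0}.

0.643

Exit C_M = C_{M0}(1−X) = 2.53×0.241 = 0.6097 mol/L.
A CSTR operates uniformly at the exit composition, giving r_N = 2.945 and r_P = 0.5332 (each k·C_M^n at C_M = 0.6097).
Fraction of consumed M going to N: r_N/(r_N+r_P) = 0.8467.
C_N = 0.8467·C_{M0}·X = 0.8467×2.53×0.759 = 1.63 mol/L; Y_N = C_N/C_{M0} = 0.643.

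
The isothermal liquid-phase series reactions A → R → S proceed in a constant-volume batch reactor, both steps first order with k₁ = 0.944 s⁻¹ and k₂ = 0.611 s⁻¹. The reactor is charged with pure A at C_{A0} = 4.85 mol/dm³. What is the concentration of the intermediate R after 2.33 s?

For first-order series with pure A initially, C_R(t) = k₁C_{A0}/(k₂−k₁)·(e^(−k₁t) − e^(−k₂t)).
e^(−k₁t) = e^(−0.944×2.33) = e^(−2.200) = 0.1109; e^(−k₂t) = e^(−1.424) = 0.2408.
C_R = 0.944×4.85/(0.611−0.944) × (0.1109−0.2408) = (-13.75)×(-0.1300) = 1.787 mol/dm³.

1.79 mol/dm³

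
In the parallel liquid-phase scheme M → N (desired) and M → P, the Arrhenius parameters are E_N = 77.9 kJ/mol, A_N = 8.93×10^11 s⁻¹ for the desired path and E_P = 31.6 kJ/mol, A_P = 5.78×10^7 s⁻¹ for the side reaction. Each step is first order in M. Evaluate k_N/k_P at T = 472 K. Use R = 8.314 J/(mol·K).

Since both paths have the same order in M, the concentration cancels and S_{N/P} = k_N/k_P = (A_N/A_P)·exp[(E_P−E_N)/(RT)].
(E_P−E_N)/(RT) = (31.6−77.9)×10³/(8.314×472) = -46300/3924 = -11.80.
k_N/k_P = (8.93×10^11/5.78×10^7)·exp(-11.80) = 15450 × 7.515×10^-6 = 0.116.

0.116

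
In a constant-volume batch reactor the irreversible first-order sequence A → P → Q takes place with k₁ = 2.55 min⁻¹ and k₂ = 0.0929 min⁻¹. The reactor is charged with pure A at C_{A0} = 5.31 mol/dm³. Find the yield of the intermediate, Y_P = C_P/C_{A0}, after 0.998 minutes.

The intermediate concentration in a first-order A→B→C sequence is C_P = k₁C_{A0}(e^(−k₁t) − e^(−k₂t))/(k₂−k₁).
e^(−k₁t) = e^(−2.55×0.998) = e^(−2.545) = 0.07848; e^(−k₂t) = e^(−0.09271) = 0.9115.
C_P = 2.55×5.31/(0.0929−2.55) × (0.07848−0.9115) = (-5.511)×(-0.8330) = 4.590 mol/dm³.
Y_P = C_P/C_{A0} = 4.590/5.31 = 0.864.

0.864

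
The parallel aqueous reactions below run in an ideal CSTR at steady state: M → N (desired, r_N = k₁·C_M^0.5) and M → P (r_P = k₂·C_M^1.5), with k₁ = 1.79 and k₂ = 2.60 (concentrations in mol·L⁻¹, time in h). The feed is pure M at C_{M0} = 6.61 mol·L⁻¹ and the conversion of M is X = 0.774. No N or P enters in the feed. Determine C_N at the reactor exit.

1.61 mol·L⁻¹

Exit C_M = C_{M0}(1−X) = 6.61×0.226 = 1.494 mol·L⁻¹.
Rates in a CSTR are evaluated at the outlet concentration: r_N = 1.79×1.494^0.5 = 2.188, r_P = 2.60×1.494^1.5 = 4.747.
Fraction of consumed M going to N: r_N/(r_N+r_P) = 0.3155.
C_N = 0.3155·C_{M0}·X = 0.3155×6.61×0.774 = 1.61 mol·L⁻¹.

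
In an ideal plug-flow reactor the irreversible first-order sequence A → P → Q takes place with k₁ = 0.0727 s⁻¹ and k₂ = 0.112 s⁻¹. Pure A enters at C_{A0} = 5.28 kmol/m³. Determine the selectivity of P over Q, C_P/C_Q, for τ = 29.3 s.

0.206

For first-order series with pure A initially, C_P(τ) = k₁C_{A0}/(k₂−k₁)·(e^(−k₁τ) − e^(−k₂τ)).
e^(−k₁τ) = e^(−0.0727×29.3) = e^(−2.130) = 0.1188; e^(−k₂τ) = e^(−3.282) = 0.03757.
C_P = 0.0727×5.28/(0.112−0.0727) × (0.1188−0.03757) = 9.767×0.08126 = 0.7937 kmol/m³.
C_A = C_{A0}e^(−k₁τ) = 0.6274 kmol/m³, so C_Q = C_{A0}−C_A−C_P = 3.859 kmol/m³; C_P/C_Q = 0.206.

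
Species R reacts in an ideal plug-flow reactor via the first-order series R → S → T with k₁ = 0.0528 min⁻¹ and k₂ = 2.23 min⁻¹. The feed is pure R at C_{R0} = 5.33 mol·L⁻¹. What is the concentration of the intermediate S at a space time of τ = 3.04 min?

0.110 mol·L⁻¹

For first-order series with pure R initially, C_S(τ) = k₁C_{R0}/(k₂−k₁)·(e^(−k₁τ) − e^(−k₂τ)).
e^(−k₁τ) = e^(−0.0528×3.04) = e^(−0.1605) = 0.8517; e^(−k₂τ) = e^(−6.779) = 0.001137.
C_S = 0.0528×5.33/(2.23−0.0528) × (0.8517−0.001137) = 0.1293×0.8506 = 0.1099 mol·L⁻¹.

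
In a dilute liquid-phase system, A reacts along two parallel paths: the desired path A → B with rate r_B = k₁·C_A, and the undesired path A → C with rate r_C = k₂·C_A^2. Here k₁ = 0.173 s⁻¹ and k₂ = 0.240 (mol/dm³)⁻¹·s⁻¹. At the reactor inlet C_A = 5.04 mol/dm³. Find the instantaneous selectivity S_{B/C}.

0.143

S_{B/C} = r_B/r_C = (k₁·C_A)/(k₂·C_A^2) = (k₁/k₂)·C_A⁻¹.
= (0.173×5.040) / (0.240×5.040^2) = 0.8719/6.096 = 0.143.
The undesired path is higher order in A, so low C_A (CSTR or dilute feed) favours B.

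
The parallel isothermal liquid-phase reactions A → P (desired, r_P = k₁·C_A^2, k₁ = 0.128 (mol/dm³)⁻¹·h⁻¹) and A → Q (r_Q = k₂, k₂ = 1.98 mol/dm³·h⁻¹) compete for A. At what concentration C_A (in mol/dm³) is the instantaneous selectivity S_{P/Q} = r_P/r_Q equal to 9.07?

S_{P/Q} = (k₁/k₂)·C_A^2 ⇒ C_A = (S·k₂/k₁)^(0.5).
= (9.07×1.98/0.128)^(0.5) = (140.3)^(0.5) = 11.8 mol/dm³.

11.8 mol/dm³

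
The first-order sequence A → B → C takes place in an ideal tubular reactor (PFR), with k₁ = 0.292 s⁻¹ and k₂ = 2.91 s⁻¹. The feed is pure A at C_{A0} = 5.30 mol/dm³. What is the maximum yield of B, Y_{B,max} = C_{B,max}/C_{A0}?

0.0776

For a first-order series the maximum intermediate yield is C_{B,max}/C_{A0} = (k₁/k₂)^[k₂/(k₂−k₁)].
= (0.292/2.91)^(2.91/(2.91−0.292)) = (0.1003)^(1.112) = 0.07765.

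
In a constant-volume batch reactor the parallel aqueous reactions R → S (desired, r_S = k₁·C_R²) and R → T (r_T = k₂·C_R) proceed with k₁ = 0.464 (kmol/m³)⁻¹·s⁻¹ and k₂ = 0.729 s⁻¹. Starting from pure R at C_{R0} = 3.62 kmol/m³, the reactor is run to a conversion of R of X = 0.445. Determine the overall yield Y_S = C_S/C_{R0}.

C_R = C_{R0}(1−X) = 2.009 kmol/m³.
Along a PFR/batch, dC_T/dC_R = −r_T/(r_S+r_T) = −k₂/(k₂+k₁·C_R).
Integrating from C_{R0} to C_R: C_T = (0.729/0.464)·ln[(0.729+0.464·3.62)/(0.729+0.464·2.01)] = 1.571·ln(2.409/1.661) = 0.5837 kmol/m³.
Then C_S = (C_{R0}−C_R) − C_T = 1.611 − 0.5837 = 1.027 kmol/m³.
Y_S = C_S/C_{R0} = 1.027/3.62 = 0.284.

0.284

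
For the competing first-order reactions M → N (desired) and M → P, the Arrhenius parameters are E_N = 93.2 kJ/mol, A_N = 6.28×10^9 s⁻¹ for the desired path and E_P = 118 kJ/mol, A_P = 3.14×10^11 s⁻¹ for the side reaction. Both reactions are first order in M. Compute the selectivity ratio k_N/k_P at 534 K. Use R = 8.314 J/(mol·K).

k_N/k_P = (A_N/A_P)·exp[−(E_N−E_P)/(RT)] = (A_N/A_P)·exp[(E_P−E_N)/(RT)].
(E_P−E_N)/(RT) = (118−93.2)×10³/(8.314×534) = 24800/4440 = 5.586.
k_N/k_P = (6.28×10^9/3.14×10^11)·exp(5.586) = 0.02000 × 266.7 = 5.33.
Since E_N < E_P, lowering the temperature improves selectivity toward N.

5.33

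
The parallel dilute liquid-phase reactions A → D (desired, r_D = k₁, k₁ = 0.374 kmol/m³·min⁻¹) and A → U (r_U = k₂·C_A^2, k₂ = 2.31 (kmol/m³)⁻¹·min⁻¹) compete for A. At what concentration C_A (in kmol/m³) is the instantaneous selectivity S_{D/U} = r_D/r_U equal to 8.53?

S_{D/U} = (k₁/k₂)·C_A^-2 ⇒ C_A = (S·k₂/k₁)^(-0.5).
= (8.53×2.31/0.374)^(-0.5) = (52.69)^(-0.5) = 0.138 kmol/m³.

0.138 kmol/m³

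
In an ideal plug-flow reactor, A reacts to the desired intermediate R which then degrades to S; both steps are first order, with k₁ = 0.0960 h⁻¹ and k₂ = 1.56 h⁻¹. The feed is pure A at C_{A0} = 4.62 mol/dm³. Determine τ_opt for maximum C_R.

1.90 h

Setting dC_R/dτ = 0 gives τ_opt = ln(k₂/k₁)/(k₂−k₁).
= ln(1.56/0.0960)/(1.56−0.0960) = ln(16.25)/1.464 = 2.788/1.464 = 1.90 h.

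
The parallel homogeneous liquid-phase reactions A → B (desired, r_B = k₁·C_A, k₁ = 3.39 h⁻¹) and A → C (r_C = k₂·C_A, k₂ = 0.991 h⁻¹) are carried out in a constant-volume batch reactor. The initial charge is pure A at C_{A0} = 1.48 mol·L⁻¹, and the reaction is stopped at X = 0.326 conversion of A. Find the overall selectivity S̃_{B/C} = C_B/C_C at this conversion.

C_A = C_{A0}(1−X) = 0.9975 mol·L⁻¹.
Both paths are first order in A, so the instantaneous fraction to B is constant: dC_B/d(−C_A) = k₁/(k₁+k₂) = 0.7738.
C_B = 0.7738·(C_{A0}−C_A) = 0.7738×0.4825 = 0.373 mol·L⁻¹.
C_C = (C_{A0}−C_A)−C_B = 0.1091 mol·L⁻¹; S̃_{B/C} = 0.3733/0.1091 = 3.42.

3.42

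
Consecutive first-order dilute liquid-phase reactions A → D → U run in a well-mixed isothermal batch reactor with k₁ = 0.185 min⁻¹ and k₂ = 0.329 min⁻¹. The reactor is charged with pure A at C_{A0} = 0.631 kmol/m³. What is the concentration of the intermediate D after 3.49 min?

0.168 kmol/m³

Solving the coupled first-order balances gives C_D(t) = [k₁/(k₂−k₁)]·C_{A0}·(e^(−k₁t) − e^(−k₂t)).
e^(−k₁t) = e^(−0.185×3.49) = e^(−0.6457) = 0.5243; e^(−k₂t) = e^(−1.148) = 0.3172.
C_D = 0.185×0.631/(0.329−0.185) × (0.5243−0.3172) = 0.8107×0.2071 = 0.1679 kmol/m³.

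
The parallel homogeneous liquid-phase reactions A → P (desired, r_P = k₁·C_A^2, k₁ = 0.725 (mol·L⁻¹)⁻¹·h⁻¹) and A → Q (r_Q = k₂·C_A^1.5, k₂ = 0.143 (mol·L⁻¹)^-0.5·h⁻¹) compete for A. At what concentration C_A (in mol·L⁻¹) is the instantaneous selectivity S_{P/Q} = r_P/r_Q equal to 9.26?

3.34 mol·L⁻¹

S_{P/Q} = (k₁/k₂)·C_A^0.5 ⇒ C_A = (S·k₂/k₁)^(2).
= (9.26×0.143/0.725)^(2) = (1.826)^(2) = 3.34 mol·L⁻¹.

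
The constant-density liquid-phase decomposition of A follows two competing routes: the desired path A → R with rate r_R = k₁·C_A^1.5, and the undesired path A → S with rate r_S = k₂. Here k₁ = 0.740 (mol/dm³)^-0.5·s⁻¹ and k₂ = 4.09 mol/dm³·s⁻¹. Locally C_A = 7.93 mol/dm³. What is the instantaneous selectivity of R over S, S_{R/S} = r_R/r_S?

S_{R/S} = r_R/r_S = (k₁·C_A^1.5)/(k₂) = (k₁/k₂)·C_A^1.5.
= (0.740×7.930^1.5) / (4.09) = 16.53/4.090 = 4.04.
Since the desired path is higher order in A, keeping C_A high (PFR or concentrated feed) favours R.

4.04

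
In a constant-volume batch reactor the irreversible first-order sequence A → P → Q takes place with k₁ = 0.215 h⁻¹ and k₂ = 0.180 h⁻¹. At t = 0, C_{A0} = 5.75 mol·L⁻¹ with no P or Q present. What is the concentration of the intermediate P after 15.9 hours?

For first-order series with pure A initially, C_P(t) = k₁C_{A0}/(k₂−k₁)·(e^(−k₁t) − e^(−k₂t)).
e^(−k₁t) = e^(−0.215×15.9) = e^(−3.418) = 0.03276; e^(−k₂t) = e^(−2.862) = 0.05715.
C_P = 0.215×5.75/(0.180−0.215) × (0.03276−0.05715) = (-35.32)×(-0.02439) = 0.8616 mol·L⁻¹.

0.862 mol·L⁻¹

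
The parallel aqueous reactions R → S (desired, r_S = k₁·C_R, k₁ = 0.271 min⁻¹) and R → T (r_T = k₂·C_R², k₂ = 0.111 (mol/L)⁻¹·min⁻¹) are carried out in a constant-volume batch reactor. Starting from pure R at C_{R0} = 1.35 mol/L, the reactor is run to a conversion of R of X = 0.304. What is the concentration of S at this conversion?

C_R = C_{R0}(1−X) = 0.9396 mol/L.
Along a PFR/batch, dC_S/dC_R = −r_S/(r_S+r_T) = −k₁/(k₁+k₂·C_R).
Integrating from C_{R0} to C_R: C_S = (0.271/0.111)·ln[(0.271+0.111·1.35)/(0.271+0.111·0.940)] = 2.441·ln(0.4209/0.3753) = 0.2797 mol/L.

0.280 mol/L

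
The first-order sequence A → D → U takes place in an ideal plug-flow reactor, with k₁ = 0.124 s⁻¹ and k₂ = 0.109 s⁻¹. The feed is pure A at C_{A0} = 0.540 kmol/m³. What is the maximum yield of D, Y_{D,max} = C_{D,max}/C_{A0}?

0.392

At the optimum, C_{D,max}/C_{A0} = (k₁/k₂)^[k₂/(k₂−k₁)].
= (0.124/0.109)^(0.109/(0.109−0.124)) = (1.138)^(-7.267) = 0.3918.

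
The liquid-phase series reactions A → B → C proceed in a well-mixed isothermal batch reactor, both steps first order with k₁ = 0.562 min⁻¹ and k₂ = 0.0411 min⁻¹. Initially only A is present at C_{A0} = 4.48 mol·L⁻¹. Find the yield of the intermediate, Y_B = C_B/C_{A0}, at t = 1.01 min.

0.423

Solving the coupled first-order balances gives C_B(t) = [k₁/(k₂−k₁)]·C_{A0}·(e^(−k₁t) − e^(−k₂t)).
e^(−k₁t) = e^(−0.562×1.01) = e^(−0.5676) = 0.5669; e^(−k₂t) = e^(−0.04151) = 0.9593.
C_B = 0.562×4.48/(0.0411−0.562) × (0.5669−0.9593) = (-4.833)×(-0.3925) = 1.897 mol·L⁻¹.
Y_B = C_B/C_{A0} = 1.897/4.48 = 0.423.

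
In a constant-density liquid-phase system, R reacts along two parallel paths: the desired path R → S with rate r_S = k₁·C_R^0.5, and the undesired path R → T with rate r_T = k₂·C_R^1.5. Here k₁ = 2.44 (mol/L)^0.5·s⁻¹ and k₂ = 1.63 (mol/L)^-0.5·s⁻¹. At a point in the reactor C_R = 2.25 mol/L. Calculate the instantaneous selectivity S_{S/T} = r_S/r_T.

S_{S/T} = r_S/r_T = (k₁·C_R^0.5)/(k₂·C_R^1.5) = (k₁/k₂)·C_R⁻¹.
= (2.44×2.250^0.5) / (1.63×2.250^1.5) = 3.660/5.501 = 0.665.
The undesired path is higher order in R, so low C_R (CSTR or dilute feed) favours S.

0.665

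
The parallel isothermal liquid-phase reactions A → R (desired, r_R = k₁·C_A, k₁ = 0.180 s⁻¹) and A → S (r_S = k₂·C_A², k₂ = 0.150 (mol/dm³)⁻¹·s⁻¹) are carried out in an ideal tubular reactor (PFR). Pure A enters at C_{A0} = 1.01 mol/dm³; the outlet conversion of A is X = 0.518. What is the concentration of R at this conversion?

C_A = C_{A0}(1−X) = 0.4868 mol/dm³.
Along a PFR/batch, dC_R/dC_A = −r_R/(r_R+r_S) = −k₁/(k₁+k₂·C_A).
Integrating from C_{A0} to C_A: C_R = (0.180/0.150)·ln[(0.180+0.150·1.01)/(0.180+0.150·0.487)] = 1.200·ln(0.3315/0.2530) = 0.3242 mol/dm³.

0.324 mol/dm³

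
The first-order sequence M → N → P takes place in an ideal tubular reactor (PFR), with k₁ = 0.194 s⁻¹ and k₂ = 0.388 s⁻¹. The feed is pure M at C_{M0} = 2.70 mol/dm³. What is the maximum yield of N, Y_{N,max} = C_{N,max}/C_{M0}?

0.250

For a first-order series the maximum intermediate yield is C_{N,max}/C_{M0} = (k₁/k₂)^[k₂/(k₂−k₁)].
= (0.194/0.388)^(0.388/(0.388−0.194)) = (0.5000)^(2.000) = 0.2500.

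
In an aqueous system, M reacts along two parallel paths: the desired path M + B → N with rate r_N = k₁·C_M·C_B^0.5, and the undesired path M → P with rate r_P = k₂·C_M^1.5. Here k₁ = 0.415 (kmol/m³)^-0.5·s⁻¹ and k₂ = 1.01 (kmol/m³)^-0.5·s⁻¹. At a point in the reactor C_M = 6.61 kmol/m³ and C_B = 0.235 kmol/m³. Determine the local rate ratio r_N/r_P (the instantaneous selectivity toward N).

0.0775

S_{N/P} = r_N/r_P = (k₁·C_M·C_B^0.5)/(k₂·C_M^1.5) = (k₁/k₂)·C_M^-0.5·C_B^0.5.
= (0.415×6.610×0.2350^0.5) / (1.01×6.610^1.5) = 1.330/17.16 = 0.0775.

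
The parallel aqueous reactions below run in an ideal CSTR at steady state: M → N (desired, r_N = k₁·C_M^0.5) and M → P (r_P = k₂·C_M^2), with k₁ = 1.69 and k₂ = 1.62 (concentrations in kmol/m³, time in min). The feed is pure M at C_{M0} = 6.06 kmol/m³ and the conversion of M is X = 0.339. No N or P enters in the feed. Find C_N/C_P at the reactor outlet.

Exit C_M = C_{M0}(1−X) = 6.06×0.661 = 4.006 kmol/m³.
A CSTR operates uniformly at the exit composition, giving r_N = 3.382 and r_P = 25.99 (each k·C_M^n at C_M = 4.006).
Overall selectivity = C_N/C_P = r_Nτ/(r_Pτ) = r_N/r_P = 0.130.

0.130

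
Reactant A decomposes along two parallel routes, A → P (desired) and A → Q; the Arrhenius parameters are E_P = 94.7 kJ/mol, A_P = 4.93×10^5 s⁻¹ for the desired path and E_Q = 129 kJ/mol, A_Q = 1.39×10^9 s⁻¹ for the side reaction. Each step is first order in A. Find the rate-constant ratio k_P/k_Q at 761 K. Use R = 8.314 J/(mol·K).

k_P/k_Q = (A_P/A_Q)·exp[−(E_P−E_Q)/(RT)] = (A_P/A_Q)·exp[(E_Q−E_P)/(RT)].
(E_Q−E_P)/(RT) = (129−94.7)×10³/(8.314×761) = 34300/6327 = 5.421.
k_P/k_Q = (4.93×10^5/1.39×10^9)·exp(5.421) = 3.547×10^-4 × 226.2 = 0.0802.
Since E_P < E_Q, lowering the temperature improves selectivity toward P.

0.0802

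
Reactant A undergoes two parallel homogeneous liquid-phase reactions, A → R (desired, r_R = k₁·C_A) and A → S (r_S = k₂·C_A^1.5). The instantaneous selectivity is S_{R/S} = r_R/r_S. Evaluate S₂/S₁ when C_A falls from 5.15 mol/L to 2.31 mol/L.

S_{R/S} = (k₁/k₂)·C_A^-0.5, so S₂/S₁ = (C_{A,2}/C_{A,1})^-0.5.
= (2.31/5.15)^(-0.5) = (0.4485)^(-0.5) = 1.49.

1.49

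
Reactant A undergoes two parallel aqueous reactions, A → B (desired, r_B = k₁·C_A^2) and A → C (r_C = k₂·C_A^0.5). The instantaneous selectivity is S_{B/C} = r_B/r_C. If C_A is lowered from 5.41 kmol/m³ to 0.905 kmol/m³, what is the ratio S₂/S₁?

S_{B/C} = (k₁/k₂)·C_A^1.5, so S₂/S₁ = (C_{A,2}/C_{A,1})^1.5.
= (0.905/5.41)^1.5 = (0.1673)^1.5 = 0.0684.

0.0684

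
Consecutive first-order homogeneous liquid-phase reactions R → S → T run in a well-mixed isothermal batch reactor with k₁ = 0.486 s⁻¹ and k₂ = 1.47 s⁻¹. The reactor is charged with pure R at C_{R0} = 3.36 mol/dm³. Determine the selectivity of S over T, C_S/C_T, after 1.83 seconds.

For first-order series with pure R initially, C_S(t) = k₁C_{R0}/(k₂−k₁)·(e^(−k₁t) − e^(−k₂t)).
e^(−k₁t) = e^(−0.486×1.83) = e^(−0.8894) = 0.4109; e^(−k₂t) = e^(−2.690) = 0.06787.
C_S = 0.486×3.36/(1.47−0.486) × (0.4109−0.06787) = 1.660×0.3430 = 0.5693 mol/dm³.
C_R = C_{R0}e^(−k₁t) = 1.381 mol/dm³, so C_T = C_{R0}−C_R−C_S = 1.410 mol/dm³; C_S/C_T = 0.404.

0.404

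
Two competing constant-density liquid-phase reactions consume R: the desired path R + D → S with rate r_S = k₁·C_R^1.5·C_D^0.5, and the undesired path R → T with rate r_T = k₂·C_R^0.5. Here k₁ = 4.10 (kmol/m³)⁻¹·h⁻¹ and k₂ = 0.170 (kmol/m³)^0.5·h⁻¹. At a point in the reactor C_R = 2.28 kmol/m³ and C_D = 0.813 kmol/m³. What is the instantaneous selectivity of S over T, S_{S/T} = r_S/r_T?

49.6

S_{S/T} = r_S/r_T = (k₁·C_R^1.5·C_D^0.5)/(k₂·C_R^0.5) = (k₁/k₂)·C_R·C_D^0.5.
= (4.10×2.280^1.5×0.8130^0.5) / (0.170×2.280^0.5) = 12.73/0.2567 = 49.6.
Since the desired path is higher order in R, keeping C_R high (PFR or concentrated feed) favours S.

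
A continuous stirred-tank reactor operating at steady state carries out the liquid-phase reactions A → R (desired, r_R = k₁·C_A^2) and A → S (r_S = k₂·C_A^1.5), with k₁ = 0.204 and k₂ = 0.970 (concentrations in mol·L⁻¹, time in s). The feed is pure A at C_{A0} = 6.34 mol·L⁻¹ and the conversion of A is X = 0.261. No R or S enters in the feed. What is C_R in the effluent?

0.518 mol·L⁻¹

Exit C_A = C_{A0}(1−X) = 6.34×0.739 = 4.685 mol·L⁻¹.
In a CSTR the entire volume is at exit conditions, so r_R = 0.204×4.685^2 = 4.478 and r_S = 0.970×4.685^1.5 = 9.837.
Fraction of consumed A going to R: r_R/(r_R+r_S) = 0.3128.
C_R = 0.3128·C_{A0}·X = 0.3128×6.34×0.261 = 0.518 mol·L⁻¹.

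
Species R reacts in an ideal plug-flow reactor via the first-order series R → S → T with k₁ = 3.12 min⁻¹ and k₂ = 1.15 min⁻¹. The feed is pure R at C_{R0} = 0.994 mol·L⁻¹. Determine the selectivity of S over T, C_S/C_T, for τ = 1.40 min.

The intermediate concentration in a first-order A→B→C sequence is C_S = k₁C_{R0}(e^(−k₁τ) − e^(−k₂τ))/(k₂−k₁).
e^(−k₁τ) = e^(−3.12×1.40) = e^(−4.368) = 0.01268; e^(−k₂τ) = e^(−1.610) = 0.1999.
C_S = 3.12×0.994/(1.15−3.12) × (0.01268−0.1999) = (-1.574)×(-0.1872) = 0.2947 mol·L⁻¹.
C_R = C_{R0}e^(−k₁τ) = 0.01260 mol·L⁻¹, so C_T = C_{R0}−C_R−C_S = 0.6867 mol·L⁻¹; C_S/C_T = 0.429.

0.429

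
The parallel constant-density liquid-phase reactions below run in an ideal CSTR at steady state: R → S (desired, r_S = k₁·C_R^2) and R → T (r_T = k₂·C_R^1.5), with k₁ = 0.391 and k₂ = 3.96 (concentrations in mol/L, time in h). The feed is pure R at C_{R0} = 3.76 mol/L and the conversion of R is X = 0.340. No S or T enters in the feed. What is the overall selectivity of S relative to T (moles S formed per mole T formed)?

Exit C_R = C_{R0}(1−X) = 3.76×0.660 = 2.482 mol/L.
Rates in a CSTR are evaluated at the outlet concentration: r_S = 0.391×2.482^2 = 2.408, r_T = 3.96×2.482^1.5 = 15.48.
Overall selectivity = C_S/C_T = r_Sτ/(r_Tτ) = r_S/r_T = 0.156.

0.156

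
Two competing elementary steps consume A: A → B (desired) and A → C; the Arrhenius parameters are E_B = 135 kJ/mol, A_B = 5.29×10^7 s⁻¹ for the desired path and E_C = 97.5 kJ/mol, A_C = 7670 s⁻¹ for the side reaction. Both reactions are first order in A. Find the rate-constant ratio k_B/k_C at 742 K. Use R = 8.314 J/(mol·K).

With equal orders, S_{B/C} = k_B/k_C = (A_B/A_C)·exp[(E_C−E_B)/(RT)].
(E_C−E_B)/(RT) = (97.5−135)×10³/(8.314×742) = -37500/6169 = -6.079.
k_B/k_C = (5.29×10^7/7670)·exp(-6.079) = 6897 × 0.002291 = 15.8.

15.8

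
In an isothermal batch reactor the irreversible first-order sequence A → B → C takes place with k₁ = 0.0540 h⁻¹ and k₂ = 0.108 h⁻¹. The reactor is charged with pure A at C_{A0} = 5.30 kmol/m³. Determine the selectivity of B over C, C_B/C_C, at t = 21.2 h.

0.467

Solving the coupled first-order balances gives C_B(t) = [k₁/(k₂−k₁)]·C_{A0}·(e^(−k₁t) − e^(−k₂t)).
e^(−k₁t) = e^(−0.0540×21.2) = e^(−1.145) = 0.3183; e^(−k₂t) = e^(−2.290) = 0.1013.
C_B = 0.0540×5.30/(0.108−0.0540) × (0.3183−0.1013) = 5.300×0.2170 = 1.150 kmol/m³.
C_A = C_{A0}e^(−k₁t) = 1.687 kmol/m³, so C_C = C_{A0}−C_A−C_B = 2.463 kmol/m³; C_B/C_C = 0.467.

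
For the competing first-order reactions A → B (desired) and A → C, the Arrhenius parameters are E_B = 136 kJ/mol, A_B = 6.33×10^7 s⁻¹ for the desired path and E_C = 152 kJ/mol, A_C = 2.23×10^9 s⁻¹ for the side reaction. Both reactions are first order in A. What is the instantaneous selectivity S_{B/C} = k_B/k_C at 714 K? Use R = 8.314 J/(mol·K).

0.420

With equal orders, S_{B/C} = k_B/k_C = (A_B/A_C)·exp[(E_C−E_B)/(RT)].
(E_C−E_B)/(RT) = (152−136)×10³/(8.314×714) = 16000/5936 = 2.695.
k_B/k_C = (6.33×10^7/2.23×10^9)·exp(2.695) = 0.02839 × 14.81 = 0.420.
Since E_B < E_C, lowering the temperature improves selectivity toward B.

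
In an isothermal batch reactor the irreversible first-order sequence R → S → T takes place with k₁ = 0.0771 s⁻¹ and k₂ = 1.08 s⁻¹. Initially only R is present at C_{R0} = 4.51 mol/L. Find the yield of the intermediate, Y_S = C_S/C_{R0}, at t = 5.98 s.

0.0484

The intermediate concentration in a first-order A→B→C sequence is C_S = k₁C_{R0}(e^(−k₁t) − e^(−k₂t))/(k₂−k₁).
e^(−k₁t) = e^(−0.0771×5.98) = e^(−0.4611) = 0.6306; e^(−k₂t) = e^(−6.458) = 0.001567.
C_S = 0.0771×4.51/(1.08−0.0771) × (0.6306−0.001567) = 0.3467×0.6290 = 0.2181 mol/L.
Y_S = C_S/C_{R0} = 0.2181/4.51 = 0.0484.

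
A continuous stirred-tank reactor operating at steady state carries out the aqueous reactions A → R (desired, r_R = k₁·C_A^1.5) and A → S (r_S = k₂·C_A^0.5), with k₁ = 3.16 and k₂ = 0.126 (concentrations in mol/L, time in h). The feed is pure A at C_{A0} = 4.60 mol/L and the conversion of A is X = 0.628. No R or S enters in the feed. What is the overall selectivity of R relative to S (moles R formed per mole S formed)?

42.9

Exit C_A = C_{A0}(1−X) = 4.60×0.372 = 1.711 mol/L.
Rates in a CSTR are evaluated at the outlet concentration: r_R = 3.16×1.711^1.5 = 7.074, r_S = 0.126×1.711^0.5 = 0.1648.
Overall selectivity = C_R/C_S = r_Rτ/(r_Sτ) = r_R/r_S = 42.9.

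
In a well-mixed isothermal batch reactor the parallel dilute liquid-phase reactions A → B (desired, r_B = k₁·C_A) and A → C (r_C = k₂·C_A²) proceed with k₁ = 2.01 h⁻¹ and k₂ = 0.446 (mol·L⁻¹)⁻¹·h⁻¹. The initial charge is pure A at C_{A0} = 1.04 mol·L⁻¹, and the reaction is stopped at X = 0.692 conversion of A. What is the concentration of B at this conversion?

0.626 mol·L⁻¹

C_A = C_{A0}(1−X) = 0.3203 mol·L⁻¹.
Along a PFR/batch, dC_B/dC_A = −r_B/(r_B+r_C) = −k₁/(k₁+k₂·C_A).
Integrating from C_{A0} to C_A: C_B = (2.01/0.446)·ln[(2.01+0.446·1.04)/(2.01+0.446·0.320)] = 4.507·ln(2.474/2.153) = 0.6263 mol·L⁻¹.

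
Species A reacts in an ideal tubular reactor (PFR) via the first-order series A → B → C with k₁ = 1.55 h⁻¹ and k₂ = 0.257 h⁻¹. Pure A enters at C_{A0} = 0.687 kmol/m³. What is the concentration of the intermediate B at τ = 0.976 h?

0.459 kmol/m³

For first-order series with pure A initially, C_B(τ) = k₁C_{A0}/(k₂−k₁)·(e^(−k₁τ) − e^(−k₂τ)).
e^(−k₁τ) = e^(−1.55×0.976) = e^(−1.513) = 0.2203; e^(−k₂τ) = e^(−0.2508) = 0.7782.
C_B = 1.55×0.687/(0.257−1.55) × (0.2203−0.7782) = (-0.8235)×(-0.5579) = 0.4594 kmol/m³.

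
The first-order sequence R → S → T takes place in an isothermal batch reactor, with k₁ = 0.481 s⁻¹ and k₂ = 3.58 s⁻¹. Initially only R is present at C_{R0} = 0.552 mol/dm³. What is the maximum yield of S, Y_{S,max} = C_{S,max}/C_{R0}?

0.0984

Evaluating C_S at t_opt = ln(k₂/k₁)/(k₂−k₁) gives C_{S,max}/C_{R0} = (k₁/k₂)^[k₂/(k₂−k₁)].
= (0.481/3.58)^(3.58/(3.58−0.481)) = (0.1344)^(1.155) = 0.09839.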